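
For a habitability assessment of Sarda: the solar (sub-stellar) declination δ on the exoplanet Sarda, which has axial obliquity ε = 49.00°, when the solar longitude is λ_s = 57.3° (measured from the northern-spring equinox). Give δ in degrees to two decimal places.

δ = +39.43°

sin δ = sin ε · sin λ_s = sin 49.00° × sin 57.3° = 0.635096.
δ = arcsin(0.635096) = +39.43°.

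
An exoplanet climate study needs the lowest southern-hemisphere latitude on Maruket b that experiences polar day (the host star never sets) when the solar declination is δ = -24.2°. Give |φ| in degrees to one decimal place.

|φ| = 65.8°

Polar day requires cos H₀ = −tan φ tan δ ≤ −1, i.e. tan φ tan δ ≥ 1.
The boundary is |tan φ| · |tan δ| = 1, so |φ| = 90° − |δ| = 90° − 24.2° = 65.8° in the southern hemisphere.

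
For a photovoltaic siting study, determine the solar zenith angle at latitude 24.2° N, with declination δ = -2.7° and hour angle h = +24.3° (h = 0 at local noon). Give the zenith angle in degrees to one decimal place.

θ_z = 35.8°

cos θ_z = sin φ sin δ + cos φ cos δ cos h = -0.019310 + 0.830386 = 0.811076.
θ_z = arccos(0.811076) = 35.8°.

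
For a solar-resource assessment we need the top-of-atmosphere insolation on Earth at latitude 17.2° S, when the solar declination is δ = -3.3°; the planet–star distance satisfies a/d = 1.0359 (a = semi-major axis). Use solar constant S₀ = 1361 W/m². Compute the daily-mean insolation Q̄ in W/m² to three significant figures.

cos H₀ = −tan(-17.2°) tan(-3.300°) = -0.0178, H₀ = 1.5886 rad.
Bracket: H₀ sin φ sin δ + cos φ cos δ sin H₀ = 1.5886×-0.29571×-0.05756 + 0.95528×0.99834×0.99984 = 0.027040 + 0.953542 = 0.980582.
Inverse-square distance factor (a/d)² = 1.0359² = 1.073089.
Q̄ = (S₀/π) × 1.073089 × [bracket] = (1361/π) × 1.073089 × 0.980582 = 455.9 W/m².

Q̄ ≈ 456 W/m²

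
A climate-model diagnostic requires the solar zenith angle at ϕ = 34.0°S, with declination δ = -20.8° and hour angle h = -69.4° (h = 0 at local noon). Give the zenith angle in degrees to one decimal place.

cos θ_z = sin ϕ sin δ + cos ϕ cos δ cos h = 0.198573 + 0.272679 = 0.471252.
θ_z = arccos(0.471252) = 61.9°.

θ_z = 61.9°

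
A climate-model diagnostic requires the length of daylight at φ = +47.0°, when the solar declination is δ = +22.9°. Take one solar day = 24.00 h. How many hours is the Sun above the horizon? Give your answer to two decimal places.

15.59 h

cos H₀ = −tan φ · tan δ = −tan(+47.0°) × tan(+22.900°) = -0.4530, so H₀ = 2.0409 rad = 116.94°.
Daylight = 2H₀/(2π) × 24.00 h = (2.0409/π) × 24.00 = 15.59 h.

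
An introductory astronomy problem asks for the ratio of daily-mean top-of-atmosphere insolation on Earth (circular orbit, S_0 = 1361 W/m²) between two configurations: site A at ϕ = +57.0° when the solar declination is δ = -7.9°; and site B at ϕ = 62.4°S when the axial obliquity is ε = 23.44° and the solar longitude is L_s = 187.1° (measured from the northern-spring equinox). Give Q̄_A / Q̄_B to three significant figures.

— Configuration A (ϕ=+57.0°):
cos h₀ = −tan(+57.0°) tan(-7.900°) = 0.2137, h₀ = 1.3555 rad.
Bracket: h₀ sin ϕ sin δ + cos ϕ cos δ sin h₀ = 1.3555×0.83867×-0.13744 + 0.54464×0.99051×0.97691 = -0.156244 + 0.527015 = 0.370771.
Q̄ = (S_0/π) × [bracket] = (1361/π) × 0.370771 = 160.63 W/m².
— Configuration B (ϕ=-62.4°):
Solar declination: sin δ = sin ε · sin L_s = sin 23.44° × sin 187.1° = -0.04917, so δ = -2.818°.
cos h₀ = −tan(-62.4°) tan(-2.818°) = -0.0942, h₀ = 1.6651 rad.
Bracket: h₀ sin ϕ sin δ + cos ϕ cos δ sin h₀ = 1.6651×-0.88620×-0.04917 + 0.46330×0.99879×0.99556 = 0.072556 + 0.460685 = 0.533241.
Q̄ = (S_0/π) × [bracket] = (1361/π) × 0.533241 = 231.01 W/m².
Ratio Q̄_A / Q̄_B = 160.63 / 231.01 = 0.6953.

Q̄_A / Q̄_B ≈ 0.695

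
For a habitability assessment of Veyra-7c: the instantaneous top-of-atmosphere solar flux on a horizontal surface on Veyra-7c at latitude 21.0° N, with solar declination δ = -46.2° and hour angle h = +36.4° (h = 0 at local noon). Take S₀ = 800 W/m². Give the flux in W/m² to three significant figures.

209 W/m²

cos θ_z = sin φ sin δ + cos φ cos δ cos h = -0.258656 + 0.520099 = 0.261443.
Flux = S₀ · cos θ_z = 800 × 0.261443 = 209.2 W/m².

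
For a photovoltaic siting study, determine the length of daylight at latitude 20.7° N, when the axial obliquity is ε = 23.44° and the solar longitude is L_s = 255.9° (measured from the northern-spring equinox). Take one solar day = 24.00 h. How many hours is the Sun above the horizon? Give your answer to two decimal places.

Solar declination: sin δ = sin ε · sin L_s = sin 23.44° × sin 255.9° = -0.38580, so δ = -22.694°.
cos h₀ = −tan ϕ · tan δ = −tan(+20.7°) × tan(-22.694°) = 0.1580, so h₀ = 1.4121 rad = 80.91°.
Daylight = 2h₀/(2π) × 24.00 h = (1.4121/π) × 24.00 = 10.79 h.

10.79 h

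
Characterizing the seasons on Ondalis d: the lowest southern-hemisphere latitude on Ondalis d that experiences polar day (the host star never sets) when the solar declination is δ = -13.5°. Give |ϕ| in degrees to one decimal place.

Polar day requires cos h₀ = −tan ϕ tan δ ≤ −1, i.e. tan ϕ tan δ ≥ 1.
The boundary is |tan ϕ| · |tan δ| = 1, so |ϕ| = 90° − |δ| = 90° − 13.5° = 76.5° in the southern hemisphere.

|ϕ| = 76.5°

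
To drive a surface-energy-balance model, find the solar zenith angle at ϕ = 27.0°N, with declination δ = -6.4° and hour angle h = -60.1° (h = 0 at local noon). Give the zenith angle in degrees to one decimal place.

θ_z = 67.0°

cos θ_z = sin ϕ sin δ + cos ϕ cos δ cos h = -0.050606 + 0.441388 = 0.390782.
θ_z = arccos(0.390782) = 67.0°.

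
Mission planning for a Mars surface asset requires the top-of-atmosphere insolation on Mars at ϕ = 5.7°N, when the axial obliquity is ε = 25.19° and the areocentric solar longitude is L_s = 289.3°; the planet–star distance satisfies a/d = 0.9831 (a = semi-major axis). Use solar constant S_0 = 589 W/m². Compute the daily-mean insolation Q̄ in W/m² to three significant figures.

Q̄ ≈ 154 W/m²

sin δ = sin 25.19° × sin 289.3° = -0.40170, so δ = -23.685°.
cos h₀ = −tan(+5.7°) tan(-23.685°) = 0.0438, h₀ = 1.5270 rad.
Bracket: h₀ sin ϕ sin δ + cos ϕ cos δ sin h₀ = 1.5270×0.09932×-0.40170 + 0.99506×0.91577×0.99904 = -0.060922 + 0.910371 = 0.849449.
Inverse-square distance factor (a/d)² = 0.9831² = 0.966486.
Q̄ = (S_0/π) × 0.966486 × [bracket] = (589/π) × 0.966486 × 0.849449 = 153.9 W/m².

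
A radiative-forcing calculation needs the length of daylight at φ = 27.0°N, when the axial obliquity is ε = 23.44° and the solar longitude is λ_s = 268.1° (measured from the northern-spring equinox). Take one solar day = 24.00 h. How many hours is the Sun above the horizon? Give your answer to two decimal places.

10.30 h

Solar declination: sin δ = sin ε · sin λ_s = sin 23.44° × sin 268.1° = -0.39757, so δ = -23.426°.
cos H₀ = −tan φ · tan δ = −tan(+27.0°) × tan(-23.426°) = 0.2208, so H₀ = 1.3482 rad = 77.25°.
Daylight = 2H₀/(2π) × 24.00 h = (1.3482/π) × 24.00 = 10.30 h.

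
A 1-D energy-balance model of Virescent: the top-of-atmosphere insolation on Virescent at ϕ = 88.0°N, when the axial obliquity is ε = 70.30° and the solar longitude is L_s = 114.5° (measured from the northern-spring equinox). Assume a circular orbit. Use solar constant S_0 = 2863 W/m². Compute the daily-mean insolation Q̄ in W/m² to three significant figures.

Solar declination: sin δ = sin ε · sin L_s = sin 70.30° × sin 114.5° = 0.85670, so δ = +58.948°.
cos h₀ = −tan(+88.0°) tan(+58.948°) = -47.5614 ≤ −1 ⇒ polar day, h₀ = π.
Bracket: h₀ sin ϕ sin δ + cos ϕ cos δ sin h₀ = 3.1416×0.99939×0.85670 + 0.03490×0.51581×0.00000 = 2.689767 + 0.000000 = 2.689767.
Q̄ = (S_0/π) × [bracket] = (2863/π) × 2.689767 = 2451 W/m².

Q̄ ≈ 2.45e+03 W/m²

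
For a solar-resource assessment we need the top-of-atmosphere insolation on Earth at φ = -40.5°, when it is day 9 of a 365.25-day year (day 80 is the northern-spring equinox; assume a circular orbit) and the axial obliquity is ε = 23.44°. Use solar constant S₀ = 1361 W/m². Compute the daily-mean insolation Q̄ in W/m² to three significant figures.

Solar longitude: λ_s = 360° × (9 − 80)/365.25 = -69.979°, i.e. -69.979° + 360° = 290.021°.
sin δ = sin 23.44° × sin 290.021° = -0.37375, so δ = -21.947°.
cos H₀ = −tan(-40.5°) tan(-21.947°) = -0.3442, H₀ = 1.9221 rad.
Bracket: H₀ sin φ sin δ + cos φ cos δ sin H₀ = 1.9221×-0.64945×-0.37375 + 0.76041×0.92753×0.93891 = 0.466555 + 0.662216 = 1.128771.
Q̄ = (S₀/π) × [bracket] = (1361/π) × 1.128771 = 489.0 W/m².

Q̄ ≈ 489 W/m²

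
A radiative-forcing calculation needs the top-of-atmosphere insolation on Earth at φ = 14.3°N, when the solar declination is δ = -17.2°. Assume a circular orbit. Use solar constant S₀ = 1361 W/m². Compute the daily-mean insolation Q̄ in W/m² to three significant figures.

Q̄ ≈ 353 W/m²

cos H₀ = −tan(+14.3°) tan(-17.200°) = 0.0789, H₀ = 1.4918 rad.
Bracket: H₀ sin φ sin δ + cos φ cos δ sin H₀ = 1.4918×0.24700×-0.29571 + 0.96902×0.95528×0.99688 = -0.108962 + 0.922797 = 0.813835.
Q̄ = (S₀/π) × [bracket] = (1361/π) × 0.813835 = 352.6 W/m².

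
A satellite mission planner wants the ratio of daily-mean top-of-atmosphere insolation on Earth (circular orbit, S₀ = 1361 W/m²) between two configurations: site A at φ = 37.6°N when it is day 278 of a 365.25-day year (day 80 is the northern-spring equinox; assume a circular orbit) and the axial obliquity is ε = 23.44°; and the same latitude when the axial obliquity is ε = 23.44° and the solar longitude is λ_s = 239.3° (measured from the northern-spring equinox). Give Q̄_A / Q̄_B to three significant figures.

— Configuration A (φ=+37.6°):
Solar longitude: λ_s = 360° × (278 − 80)/365.25 = 195.154°.
sin δ = sin 23.44° × sin 195.154° = -0.10399, so δ = -5.969°.
cos H₀ = −tan(+37.6°) tan(-5.969°) = 0.0805, H₀ = 1.4902 rad.
Bracket: H₀ sin φ sin δ + cos φ cos δ sin H₀ = 1.4902×0.61015×-0.10399 + 0.79229×0.99458×0.99675 = -0.094552 + 0.785435 = 0.690883.
Q̄ = (S₀/π) × [bracket] = (1361/π) × 0.690883 = 299.30 W/m².
— Configuration B (φ=+37.6°):
Solar declination: sin δ = sin ε · sin λ_s = sin 23.44° × sin 239.3° = -0.34204, so δ = -20.001°.
cos H₀ = −tan(+37.6°) tan(-20.001°) = 0.2803, H₀ = 1.2867 rad.
Bracket: H₀ sin φ sin δ + cos φ cos δ sin H₀ = 1.2867×0.61015×-0.34204 + 0.79229×0.93969×0.95991 = -0.268529 + 0.714660 = 0.446131.
Q̄ = (S₀/π) × [bracket] = (1361/π) × 0.446131 = 193.27 W/m².
Ratio Q̄_A / Q̄_B = 299.30 / 193.27 = 1.549.

Q̄_A / Q̄_B ≈ 1.55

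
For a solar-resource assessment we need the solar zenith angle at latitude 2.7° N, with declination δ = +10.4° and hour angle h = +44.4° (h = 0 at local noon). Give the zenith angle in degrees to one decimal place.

θ_z = 44.7°

cos θ_z = sin φ sin δ + cos φ cos δ cos h = 0.008504 + 0.701955 = 0.710459.
θ_z = arccos(0.710459) = 44.7°.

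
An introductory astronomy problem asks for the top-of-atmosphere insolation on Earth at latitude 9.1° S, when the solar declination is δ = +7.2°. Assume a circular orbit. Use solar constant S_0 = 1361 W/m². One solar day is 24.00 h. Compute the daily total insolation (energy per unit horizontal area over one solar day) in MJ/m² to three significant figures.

35.5 MJ/m²

cos h₀ = −tan(-9.1°) tan(+7.200°) = 0.0202, h₀ = 1.5506 rad.
Bracket: h₀ sin ϕ sin δ + cos ϕ cos δ sin h₀ = 1.5506×-0.15816×0.12533 + 0.98741×0.99211×0.99980 = -0.030736 + 0.979423 = 0.948687.
Q̄ = (S_0/π) × [bracket] = (1361/π) × 0.948687 = 410.99 W/m².
Daily total = Q̄ × 24.00 h × 3600 s/h = 410.99 × 24.00 × 3600 / 10⁶ = 35.51 MJ/m².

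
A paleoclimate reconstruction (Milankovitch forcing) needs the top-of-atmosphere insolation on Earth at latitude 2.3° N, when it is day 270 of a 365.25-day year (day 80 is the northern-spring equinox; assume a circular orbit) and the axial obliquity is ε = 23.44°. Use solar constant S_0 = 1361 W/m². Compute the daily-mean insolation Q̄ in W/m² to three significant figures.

Solar longitude: L_s = 360° × (270 − 80)/365.25 = 187.269°.
sin δ = sin 23.44° × sin 187.269° = -0.05033, so δ = -2.885°.
cos h₀ = −tan(+2.3°) tan(-2.885°) = 0.0020, h₀ = 1.5688 rad.
Bracket: h₀ sin ϕ sin δ + cos ϕ cos δ sin h₀ = 1.5688×0.04013×-0.05033 + 0.99919×0.99873×1.00000 = -0.003169 + 0.997921 = 0.994752.
Q̄ = (S_0/π) × [bracket] = (1361/π) × 0.994752 = 430.9 W/m².

Q̄ ≈ 431 W/m²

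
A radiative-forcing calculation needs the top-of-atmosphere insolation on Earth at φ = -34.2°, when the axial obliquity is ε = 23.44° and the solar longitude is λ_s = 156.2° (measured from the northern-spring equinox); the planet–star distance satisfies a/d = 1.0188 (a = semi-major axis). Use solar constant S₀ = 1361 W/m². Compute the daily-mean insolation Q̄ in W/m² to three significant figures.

Solar declination: sin δ = sin ε · sin λ_s = sin 23.44° × sin 156.2° = 0.16053, so δ = +9.237°.
cos H₀ = −tan(-34.2°) tan(+9.237°) = 0.1105, H₀ = 1.4600 rad.
Bracket: H₀ sin φ sin δ + cos φ cos δ sin H₀ = 1.4600×-0.56208×0.16053 + 0.82708×0.98703×0.99387 = -0.131737 + 0.811349 = 0.679612.
Inverse-square distance factor (a/d)² = 1.0188² = 1.037953.
Q̄ = (S₀/π) × 1.037953 × [bracket] = (1361/π) × 1.037953 × 0.679612 = 305.6 W/m².

Q̄ ≈ 306 W/m²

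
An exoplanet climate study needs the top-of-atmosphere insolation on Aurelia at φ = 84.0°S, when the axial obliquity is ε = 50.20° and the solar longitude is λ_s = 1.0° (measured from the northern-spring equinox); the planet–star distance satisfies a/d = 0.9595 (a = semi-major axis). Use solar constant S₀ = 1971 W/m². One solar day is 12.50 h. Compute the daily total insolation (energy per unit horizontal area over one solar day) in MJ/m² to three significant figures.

Solar declination: sin δ = sin ε · sin λ_s = sin 50.20° × sin 1.0° = 0.01341, so δ = +0.768°.
cos H₀ = −tan(-84.0°) tan(+0.768°) = 0.1276, H₀ = 1.4429 rad.
Bracket: H₀ sin φ sin δ + cos φ cos δ sin H₀ = 1.4429×-0.99452×0.01341 + 0.10453×0.99991×0.99183 = -0.019243 + 0.103667 = 0.084424.
Inverse-square distance factor (a/d)² = 0.9595² = 0.920640.
Q̄ = (S₀/π) × 0.920640 × [bracket] = (1971/π) × 0.920640 × 0.084424 = 48.763 W/m².
Daily total = Q̄ × 12.50 h × 3600 s/h = 48.763 × 12.50 × 3600 / 10⁶ = 2.194 MJ/m².

2.19 MJ/m²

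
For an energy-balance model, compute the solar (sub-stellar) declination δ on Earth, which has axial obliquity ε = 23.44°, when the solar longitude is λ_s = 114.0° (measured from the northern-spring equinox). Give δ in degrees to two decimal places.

δ = +21.31°

sin δ = sin ε · sin λ_s = sin 23.44° × sin 114.0° = 0.363398.
δ = arcsin(0.363398) = +21.31°.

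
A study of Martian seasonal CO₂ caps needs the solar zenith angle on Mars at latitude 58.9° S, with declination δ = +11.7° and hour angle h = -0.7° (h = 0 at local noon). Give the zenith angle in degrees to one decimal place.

θ_z = 70.6°

cos θ_z = sin ϕ sin δ + cos ϕ cos δ cos h = -0.173640 + 0.505763 = 0.332123.
θ_z = arccos(0.332123) = 70.6°.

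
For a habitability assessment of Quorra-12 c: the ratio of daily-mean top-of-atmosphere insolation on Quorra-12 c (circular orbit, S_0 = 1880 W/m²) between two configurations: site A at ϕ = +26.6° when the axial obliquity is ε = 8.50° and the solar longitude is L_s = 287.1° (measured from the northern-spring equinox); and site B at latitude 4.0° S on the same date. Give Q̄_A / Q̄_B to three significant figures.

Q̄_A / Q̄_B ≈ 0.786

— Configuration A (ϕ=+26.6°):
Solar declination: sin δ = sin ε · sin L_s = sin 8.50° × sin 287.1° = -0.14128, so δ = -8.122°.
cos h₀ = −tan(+26.6°) tan(-8.122°) = 0.0715, h₀ = 1.4993 rad.
Bracket: h₀ sin ϕ sin δ + cos ϕ cos δ sin h₀ = 1.4993×0.44776×-0.14128 + 0.89415×0.98997×0.99744 = -0.094845 + 0.882916 = 0.788071.
Q̄ = (S_0/π) × [bracket] = (1880/π) × 0.788071 = 471.60 W/m².
— Configuration B (ϕ=-4.0°):
cos h₀ = −tan(-4.0°) tan(-8.122°) = -0.0100, h₀ = 1.5808 rad.
Bracket: h₀ sin ϕ sin δ + cos ϕ cos δ sin h₀ = 1.5808×-0.06976×-0.14128 + 0.99756×0.98997×0.99995 = 0.015580 + 0.987505 = 1.003085.
Q̄ = (S_0/π) × [bracket] = (1880/π) × 1.003085 = 600.27 W/m².
Ratio Q̄_A / Q̄_B = 471.60 / 600.27 = 0.7856.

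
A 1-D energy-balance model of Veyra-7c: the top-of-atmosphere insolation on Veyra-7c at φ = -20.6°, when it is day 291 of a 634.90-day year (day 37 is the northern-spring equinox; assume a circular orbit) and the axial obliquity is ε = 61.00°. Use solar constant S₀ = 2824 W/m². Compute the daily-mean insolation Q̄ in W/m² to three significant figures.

Q̄ ≈ 485 W/m²

Solar longitude: λ_s = 360° × (291 − 37)/634.90 = 144.023°.
sin δ = sin 61.00° × sin 144.023° = 0.51381, so δ = +30.918°.
cos H₀ = −tan(-20.6°) tan(+30.918°) = 0.2251, H₀ = 1.3437 rad.
Bracket: H₀ sin φ sin δ + cos φ cos δ sin H₀ = 1.3437×-0.35184×0.51381 + 0.93606×0.85790×0.97433 = -0.242913 + 0.782432 = 0.539519.
Q̄ = (S₀/π) × [bracket] = (2824/π) × 0.539519 = 485.0 W/m².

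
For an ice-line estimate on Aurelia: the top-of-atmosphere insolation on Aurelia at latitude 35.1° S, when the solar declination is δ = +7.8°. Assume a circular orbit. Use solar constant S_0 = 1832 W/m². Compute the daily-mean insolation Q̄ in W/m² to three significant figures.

Q̄ ≈ 403 W/m²

cos h₀ = −tan(-35.1°) tan(+7.800°) = 0.0963, h₀ = 1.4744 rad.
Bracket: h₀ sin ϕ sin δ + cos ϕ cos δ sin h₀ = 1.4744×-0.57501×0.13572 + 0.81815×0.99075×0.99535 = -0.115063 + 0.806813 = 0.691750.
Q̄ = (S_0/π) × [bracket] = (1832/π) × 0.691750 = 403.4 W/m².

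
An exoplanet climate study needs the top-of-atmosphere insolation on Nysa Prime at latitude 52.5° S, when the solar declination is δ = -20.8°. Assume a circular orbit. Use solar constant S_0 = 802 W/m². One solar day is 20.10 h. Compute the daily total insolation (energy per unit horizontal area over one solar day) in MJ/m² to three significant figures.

cos h₀ = −tan(-52.5°) tan(-20.800°) = -0.4950, h₀ = 2.0887 rad.
Bracket: h₀ sin ϕ sin δ + cos ϕ cos δ sin h₀ = 2.0887×-0.79335×-0.35511 + 0.60876×0.93483×0.86887 = 0.588442 + 0.494463 = 1.082905.
Q̄ = (S_0/π) × [bracket] = (802/π) × 1.082905 = 276.45 W/m².
Daily total = Q̄ × 20.10 h × 3600 s/h = 276.45 × 20.10 × 3600 / 10⁶ = 20.00 MJ/m².

20.0 MJ/m²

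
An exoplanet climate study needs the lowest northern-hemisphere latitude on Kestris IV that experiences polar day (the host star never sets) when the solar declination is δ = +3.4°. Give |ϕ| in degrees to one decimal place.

|ϕ| = 86.6°

Polar day requires cos h₀ = −tan ϕ tan δ ≤ −1, i.e. tan ϕ tan δ ≥ 1.
The boundary is |tan ϕ| · |tan δ| = 1, so |ϕ| = 90° − |δ| = 90° − 3.4° = 86.6° in the northern hemisphere.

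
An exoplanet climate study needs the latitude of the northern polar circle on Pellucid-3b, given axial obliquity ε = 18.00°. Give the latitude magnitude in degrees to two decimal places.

72.00°

The polar circle is the lowest latitude that experiences at least one full rotation of continuous daylight at the northern-summer solstice; it lies at |φ| = 90° − ε = 90° − 18.00° = 72.00°.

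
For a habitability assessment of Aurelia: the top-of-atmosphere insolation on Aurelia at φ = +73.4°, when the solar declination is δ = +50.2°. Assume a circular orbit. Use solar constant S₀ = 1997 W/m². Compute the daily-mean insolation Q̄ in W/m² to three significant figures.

cos H₀ = −tan(+73.4°) tan(+50.200°) = -4.0261 ≤ −1 ⇒ polar day, H₀ = π.
Bracket: H₀ sin φ sin δ + cos φ cos δ sin H₀ = 3.1416×0.95832×0.76828 + 0.28569×0.64011×0.00000 = 2.313028 + 0.000000 = 2.313028.
Q̄ = (S₀/π) × [bracket] = (1997/π) × 2.313028 = 1470 W/m².

Q̄ ≈ 1.47e+03 W/m²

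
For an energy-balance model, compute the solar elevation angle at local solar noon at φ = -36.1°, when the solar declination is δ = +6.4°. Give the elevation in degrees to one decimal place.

47.5°

At local noon the hour angle is zero, so the zenith angle equals |φ − δ| = |-36.1° − (+6.400°)| = 42.500°.
Elevation = 90° − 42.500° = 47.5°.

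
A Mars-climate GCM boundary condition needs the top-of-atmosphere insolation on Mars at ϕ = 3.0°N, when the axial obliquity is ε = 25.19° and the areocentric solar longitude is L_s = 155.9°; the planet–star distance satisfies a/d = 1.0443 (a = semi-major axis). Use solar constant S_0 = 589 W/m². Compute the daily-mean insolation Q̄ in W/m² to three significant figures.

sin δ = sin 25.19° × sin 155.9° = 0.17379, so δ = +10.008°.
cos h₀ = −tan(+3.0°) tan(+10.008°) = -0.0092, h₀ = 1.5800 rad.
Bracket: h₀ sin ϕ sin δ + cos ϕ cos δ sin h₀ = 1.5800×0.05234×0.17379 + 0.99863×0.98478×0.99996 = 0.014372 + 0.983392 = 0.997764.
Inverse-square distance factor (a/d)² = 1.0443² = 1.090562.
Q̄ = (S_0/π) × 1.090562 × [bracket] = (589/π) × 1.090562 × 0.997764 = 204.0 W/m².

Q̄ ≈ 204 W/m²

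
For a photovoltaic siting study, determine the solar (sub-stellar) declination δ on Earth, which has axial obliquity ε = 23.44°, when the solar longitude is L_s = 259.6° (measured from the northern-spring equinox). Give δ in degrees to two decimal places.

δ = -23.03°

sin δ = sin ε · sin L_s = sin 23.44° × sin 259.6° = -0.391253.
δ = arcsin(-0.391253) = -23.03°.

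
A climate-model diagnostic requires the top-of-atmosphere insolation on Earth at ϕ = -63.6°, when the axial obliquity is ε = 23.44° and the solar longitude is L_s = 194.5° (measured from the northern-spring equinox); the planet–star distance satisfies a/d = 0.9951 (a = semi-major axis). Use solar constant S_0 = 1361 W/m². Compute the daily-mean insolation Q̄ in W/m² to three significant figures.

Solar declination: sin δ = sin ε · sin L_s = sin 23.44° × sin 194.5° = -0.09960, so δ = -5.716°.
cos h₀ = −tan(-63.6°) tan(-5.716°) = -0.2016, h₀ = 1.7738 rad.
Bracket: h₀ sin ϕ sin δ + cos ϕ cos δ sin h₀ = 1.7738×-0.89571×-0.09960 + 0.44464×0.99503×0.97946 = 0.158246 + 0.433343 = 0.591589.
Inverse-square distance factor (a/d)² = 0.9951² = 0.990224.
Q̄ = (S_0/π) × 0.990224 × [bracket] = (1361/π) × 0.990224 × 0.591589 = 253.8 W/m².

Q̄ ≈ 254 W/m²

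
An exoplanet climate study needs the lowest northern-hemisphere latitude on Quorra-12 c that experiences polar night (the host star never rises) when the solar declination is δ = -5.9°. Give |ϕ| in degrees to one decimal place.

|ϕ| = 84.1°

Polar night requires cos h₀ = −tan ϕ tan δ ≥ 1, i.e. tan ϕ tan δ ≤ −1.
The boundary is |tan ϕ| · |tan δ| = 1, so |ϕ| = 90° − |δ| = 90° − 5.9° = 84.1° in the northern hemisphere.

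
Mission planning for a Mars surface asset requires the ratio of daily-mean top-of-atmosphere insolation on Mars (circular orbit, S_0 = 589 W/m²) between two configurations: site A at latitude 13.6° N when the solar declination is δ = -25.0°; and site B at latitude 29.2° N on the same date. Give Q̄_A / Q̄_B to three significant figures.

— Configuration A (ϕ=+13.6°):
cos h₀ = −tan(+13.6°) tan(-25.000°) = 0.1128, h₀ = 1.4577 rad.
Bracket: h₀ sin ϕ sin δ + cos ϕ cos δ sin h₀ = 1.4577×0.23514×-0.42262 + 0.97196×0.90631×0.99362 = -0.144859 + 0.875277 = 0.730418.
Q̄ = (S_0/π) × [bracket] = (589/π) × 0.730418 = 136.94 W/m².
— Configuration B (ϕ=+29.2°):
cos h₀ = −tan(+29.2°) tan(-25.000°) = 0.2606, h₀ = 1.3071 rad.
Bracket: h₀ sin ϕ sin δ + cos ϕ cos δ sin h₀ = 1.3071×0.48786×-0.42262 + 0.87292×0.90631×0.96544 = -0.269497 + 0.763794 = 0.494297.
Q̄ = (S_0/π) × [bracket] = (589/π) × 0.494297 = 92.673 W/m².
Ratio Q̄_A / Q̄_B = 136.94 / 92.673 = 1.478.

Q̄_A / Q̄_B ≈ 1.48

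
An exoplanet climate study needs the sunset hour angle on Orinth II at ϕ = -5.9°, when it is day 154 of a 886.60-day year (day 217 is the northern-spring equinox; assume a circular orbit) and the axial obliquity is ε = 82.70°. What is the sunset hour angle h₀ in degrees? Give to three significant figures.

h₀ = 92.8°

Solar longitude: L_s = 360° × (154 − 217)/886.60 = -25.581°, i.e. -25.581° + 360° = 334.419°.
sin δ = sin 82.70° × sin 334.419° = -0.42828, so δ = -25.359°.
cos h₀ = −tan ϕ · tan δ = −tan(-5.9°) × tan(-25.359°) = -0.0490, so h₀ = 1.6198 rad = 92.81°.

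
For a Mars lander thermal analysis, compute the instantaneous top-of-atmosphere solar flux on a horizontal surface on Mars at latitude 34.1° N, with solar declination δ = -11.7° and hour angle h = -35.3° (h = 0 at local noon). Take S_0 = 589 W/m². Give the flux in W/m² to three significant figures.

323 W/m²

cos θ_z = sin ϕ sin δ + cos ϕ cos δ cos h = -0.113690 + 0.661770 = 0.548080.
Flux = S_0 · cos θ_z = 589 × 0.548080 = 322.8 W/m².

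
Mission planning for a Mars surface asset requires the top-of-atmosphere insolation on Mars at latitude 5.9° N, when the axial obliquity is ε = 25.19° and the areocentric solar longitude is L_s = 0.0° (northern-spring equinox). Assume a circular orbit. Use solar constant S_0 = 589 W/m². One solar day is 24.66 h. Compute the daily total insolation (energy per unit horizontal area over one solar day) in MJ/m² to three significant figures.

16.6 MJ/m²

sin δ = sin 25.19° × sin 0.0° = 0.00000, so δ = +0.000°.
cos h₀ = −tan(+5.9°) tan(+0.000°) = -0.0000, h₀ = 1.5708 rad.
Bracket: h₀ sin ϕ sin δ + cos ϕ cos δ sin h₀ = 1.5708×0.10279×0.00000 + 0.99470×1.00000×1.00000 = 0.000000 + 0.994700 = 0.994700.
Q̄ = (S_0/π) × [bracket] = (589/π) × 0.994700 = 186.49 W/m².
Daily total = Q̄ × 24.66 h × 3600 s/h = 186.49 × 24.66 × 3600 / 10⁶ = 16.56 MJ/m².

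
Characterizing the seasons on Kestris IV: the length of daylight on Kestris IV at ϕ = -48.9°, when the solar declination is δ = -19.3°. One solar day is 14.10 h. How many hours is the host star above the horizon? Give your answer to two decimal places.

8.90 h

cos h₀ = −tan ϕ · tan δ = −tan(-48.9°) × tan(-19.300°) = -0.4014, so h₀ = 1.9839 rad = 113.67°.
Daylight = 2h₀/(2π) × 14.10 h = (1.9839/π) × 14.10 = 8.90 h.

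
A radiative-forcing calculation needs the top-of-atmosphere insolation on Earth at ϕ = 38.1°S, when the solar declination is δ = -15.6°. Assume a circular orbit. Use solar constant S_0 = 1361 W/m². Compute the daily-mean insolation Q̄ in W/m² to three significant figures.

Q̄ ≈ 449 W/m²

cos h₀ = −tan(-38.1°) tan(-15.600°) = -0.2189, h₀ = 1.7915 rad.
Bracket: h₀ sin ϕ sin δ + cos ϕ cos δ sin h₀ = 1.7915×-0.61704×-0.26892 + 0.78694×0.96316×0.97574 = 0.297271 + 0.739561 = 1.036832.
Q̄ = (S_0/π) × [bracket] = (1361/π) × 1.036832 = 449.2 W/m².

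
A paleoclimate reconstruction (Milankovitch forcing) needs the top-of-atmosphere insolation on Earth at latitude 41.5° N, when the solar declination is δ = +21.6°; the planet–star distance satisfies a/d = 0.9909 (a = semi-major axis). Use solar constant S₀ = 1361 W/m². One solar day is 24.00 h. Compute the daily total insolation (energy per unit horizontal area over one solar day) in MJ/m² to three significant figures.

41.3 MJ/m²

cos H₀ = −tan(+41.5°) tan(+21.600°) = -0.3503, H₀ = 1.9287 rad.
Bracket: H₀ sin φ sin δ + cos φ cos δ sin H₀ = 1.9287×0.66262×0.36812 + 0.74896×0.92978×0.93664 = 0.470456 + 0.652246 = 1.122702.
Inverse-square distance factor (a/d)² = 0.9909² = 0.981883.
Q̄ = (S₀/π) × 0.981883 × [bracket] = (1361/π) × 0.981883 × 1.122702 = 477.56 W/m².
Daily total = Q̄ × 24.00 h × 3600 s/h = 477.56 × 24.00 × 3600 / 10⁶ = 41.26 MJ/m².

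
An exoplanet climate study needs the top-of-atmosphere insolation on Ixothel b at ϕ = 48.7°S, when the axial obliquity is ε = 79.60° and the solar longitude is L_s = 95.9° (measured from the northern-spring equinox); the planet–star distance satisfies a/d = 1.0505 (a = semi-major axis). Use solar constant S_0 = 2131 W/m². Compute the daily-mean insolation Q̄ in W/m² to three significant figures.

Q̄ ≈ 0.00 W/m²

Solar declination: sin δ = sin ε · sin L_s = sin 79.60° × sin 95.9° = 0.97836, so δ = +78.059°.
cos h₀ = −tan(-48.7°) tan(+78.059°) = 5.3824 ≥ 1 ⇒ polar night, h₀ = 0 and Q̄ = 0.
Inverse-square distance factor (a/d)² = 1.0505² = 1.103550.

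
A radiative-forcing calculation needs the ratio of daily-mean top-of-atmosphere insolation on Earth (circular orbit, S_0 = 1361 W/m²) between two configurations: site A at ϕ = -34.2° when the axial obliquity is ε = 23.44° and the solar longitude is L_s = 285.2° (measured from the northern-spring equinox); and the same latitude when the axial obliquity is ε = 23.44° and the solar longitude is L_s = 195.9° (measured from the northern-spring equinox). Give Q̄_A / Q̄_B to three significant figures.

Q̄_A / Q̄_B ≈ 1.23

— Configuration A (ϕ=-34.2°):
Solar declination: sin δ = sin ε · sin L_s = sin 23.44° × sin 285.2° = -0.38387, so δ = -22.574°.
cos h₀ = −tan(-34.2°) tan(-22.574°) = -0.2825, h₀ = 1.8572 rad.
Bracket: h₀ sin ϕ sin δ + cos ϕ cos δ sin h₀ = 1.8572×-0.56208×-0.38387 + 0.82708×0.92339×0.95926 = 0.400720 + 0.732604 = 1.133324.
Q̄ = (S_0/π) × [bracket] = (1361/π) × 1.133324 = 490.98 W/m².
— Configuration B (ϕ=-34.2°):
Solar declination: sin δ = sin ε · sin L_s = sin 23.44° × sin 195.9° = -0.10898, so δ = -6.256°.
cos h₀ = −tan(-34.2°) tan(-6.256°) = -0.0745, h₀ = 1.6454 rad.
Bracket: h₀ sin ϕ sin δ + cos ϕ cos δ sin h₀ = 1.6454×-0.56208×-0.10898 + 0.82708×0.99404×0.99722 = 0.100790 + 0.819865 = 0.920655.
Q̄ = (S_0/π) × [bracket] = (1361/π) × 0.920655 = 398.85 W/m².
Ratio Q̄_A / Q̄_B = 490.98 / 398.85 = 1.231.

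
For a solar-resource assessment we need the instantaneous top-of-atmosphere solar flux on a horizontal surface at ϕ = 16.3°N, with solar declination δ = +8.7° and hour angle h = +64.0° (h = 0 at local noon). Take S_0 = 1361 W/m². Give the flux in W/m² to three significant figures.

624 W/m²

cos θ_z = sin ϕ sin δ + cos ϕ cos δ cos h = 0.042454 + 0.415910 = 0.458364.
Flux = S_0 · cos θ_z = 1361 × 0.458364 = 623.8 W/m².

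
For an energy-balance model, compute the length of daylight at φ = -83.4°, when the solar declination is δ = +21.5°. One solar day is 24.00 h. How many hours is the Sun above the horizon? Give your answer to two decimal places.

0.00 h

cos H₀ = −tan φ · tan δ = 3.4045 ≥ 1, so the Sun never rises (polar night) and H₀ = 0.
Daylight = 2H₀/(2π) × 24.00 h = (0.0000/π) × 24.00 = 0.00 h.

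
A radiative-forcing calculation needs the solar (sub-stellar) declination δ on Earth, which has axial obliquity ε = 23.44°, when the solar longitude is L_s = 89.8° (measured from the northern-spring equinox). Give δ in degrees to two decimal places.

sin δ = sin ε · sin L_s = sin 23.44° × sin 89.8° = 0.397786.
δ = arcsin(0.397786) = +23.44°.

δ = +23.44°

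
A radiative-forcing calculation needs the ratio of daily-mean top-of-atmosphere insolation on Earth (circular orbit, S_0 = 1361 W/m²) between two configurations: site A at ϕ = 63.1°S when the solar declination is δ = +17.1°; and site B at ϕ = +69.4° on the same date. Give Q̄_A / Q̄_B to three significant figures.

Q̄_A / Q̄_B ≈ 0.116

— Configuration A (ϕ=-63.1°):
cos h₀ = −tan(-63.1°) tan(+17.100°) = 0.6064, h₀ = 0.9193 rad.
Bracket: h₀ sin ϕ sin δ + cos ϕ cos δ sin h₀ = 0.9193×-0.89180×0.29404 + 0.45243×0.95579×0.79517 = -0.241063 + 0.343854 = 0.102791.
Q̄ = (S_0/π) × [bracket] = (1361/π) × 0.102791 = 44.531 W/m².
— Configuration B (ϕ=+69.4°):
cos h₀ = −tan(+69.4°) tan(+17.100°) = -0.8185, h₀ = 2.5295 rad.
Bracket: h₀ sin ϕ sin δ + cos ϕ cos δ sin h₀ = 2.5295×0.93606×0.29404 + 0.35184×0.95579×0.57456 = 0.696217 + 0.193216 = 0.889433.
Q̄ = (S_0/π) × [bracket] = (1361/π) × 0.889433 = 385.32 W/m².
Ratio Q̄_A / Q̄_B = 44.531 / 385.32 = 0.1156.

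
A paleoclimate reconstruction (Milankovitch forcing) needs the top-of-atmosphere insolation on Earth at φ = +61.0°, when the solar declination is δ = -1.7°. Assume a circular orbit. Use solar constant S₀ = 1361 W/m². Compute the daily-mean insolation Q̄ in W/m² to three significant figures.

Q̄ ≈ 193 W/m²

cos H₀ = −tan(+61.0°) tan(-1.700°) = 0.0535, H₀ = 1.5172 rad.
Bracket: H₀ sin φ sin δ + cos φ cos δ sin H₀ = 1.5172×0.87462×-0.02967 + 0.48481×0.99956×0.99857 = -0.039371 + 0.483904 = 0.444533.
Q̄ = (S₀/π) × [bracket] = (1361/π) × 0.444533 = 192.6 W/m².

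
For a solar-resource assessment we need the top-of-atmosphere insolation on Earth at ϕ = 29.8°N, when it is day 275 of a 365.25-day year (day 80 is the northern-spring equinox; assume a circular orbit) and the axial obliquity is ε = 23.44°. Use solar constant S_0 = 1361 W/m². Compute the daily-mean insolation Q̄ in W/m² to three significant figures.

Q̄ ≈ 347 W/m²

Solar longitude: L_s = 360° × (275 − 80)/365.25 = 192.197°.
sin δ = sin 23.44° × sin 192.197° = -0.08404, so δ = -4.821°.
cos h₀ = −tan(+29.8°) tan(-4.821°) = 0.0483, h₀ = 1.5225 rad.
Bracket: h₀ sin ϕ sin δ + cos ϕ cos δ sin h₀ = 1.5225×0.49697×-0.08404 + 0.86777×0.99646×0.99883 = -0.063588 + 0.863686 = 0.800098.
Q̄ = (S_0/π) × [bracket] = (1361/π) × 0.800098 = 346.6 W/m².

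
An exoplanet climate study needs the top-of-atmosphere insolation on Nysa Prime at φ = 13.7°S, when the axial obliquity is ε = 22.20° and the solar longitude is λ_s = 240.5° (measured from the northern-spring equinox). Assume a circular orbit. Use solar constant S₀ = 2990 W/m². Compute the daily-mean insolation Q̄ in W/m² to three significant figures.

Solar declination: sin δ = sin ε · sin λ_s = sin 22.20° × sin 240.5° = -0.32886, so δ = -19.199°.
cos H₀ = −tan(-13.7°) tan(-19.199°) = -0.0849, H₀ = 1.6558 rad.
Bracket: H₀ sin φ sin δ + cos φ cos δ sin H₀ = 1.6558×-0.23684×-0.32886 + 0.97155×0.94438×0.99639 = 0.128966 + 0.914200 = 1.043166.
Q̄ = (S₀/π) × [bracket] = (2990/π) × 1.043166 = 992.8 W/m².

Q̄ ≈ 993 W/m²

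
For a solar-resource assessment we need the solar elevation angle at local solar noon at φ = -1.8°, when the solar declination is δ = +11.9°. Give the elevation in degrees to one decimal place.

At local noon the hour angle is zero, so the zenith angle equals |φ − δ| = |-1.8° − (+11.900°)| = 13.700°.
Elevation = 90° − 13.700° = 76.3°.

76.3°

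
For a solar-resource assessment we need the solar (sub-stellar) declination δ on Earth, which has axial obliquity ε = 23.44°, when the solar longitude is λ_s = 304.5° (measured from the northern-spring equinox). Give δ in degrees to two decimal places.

sin δ = sin ε · sin λ_s = sin 23.44° × sin 304.5° = -0.327828.
δ = arcsin(-0.327828) = -19.14°.

δ = -19.14°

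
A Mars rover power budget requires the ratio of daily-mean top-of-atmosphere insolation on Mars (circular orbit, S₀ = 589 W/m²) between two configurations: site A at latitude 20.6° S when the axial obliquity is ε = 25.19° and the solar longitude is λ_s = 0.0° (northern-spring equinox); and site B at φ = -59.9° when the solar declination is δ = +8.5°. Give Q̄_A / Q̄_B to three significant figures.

Q̄_A / Q̄_B ≈ 3.00

— Configuration A (φ=-20.6°):
Solar declination: sin δ = sin ε · sin λ_s = sin 25.19° × sin 0.0° = 0.00000, so δ = +0.000°.
cos H₀ = −tan(-20.6°) tan(+0.000°) = 0.0000, H₀ = 1.5708 rad.
Bracket: H₀ sin φ sin δ + cos φ cos δ sin H₀ = 1.5708×-0.35184×0.00000 + 0.93606×1.00000×1.00000 = -0.000000 + 0.936060 = 0.936060.
Q̄ = (S₀/π) × [bracket] = (589/π) × 0.936060 = 175.50 W/m².
— Configuration B (φ=-59.9°):
cos H₀ = −tan(-59.9°) tan(+8.500°) = 0.2578, H₀ = 1.3100 rad.
Bracket: H₀ sin φ sin δ + cos φ cos δ sin H₀ = 1.3100×-0.86515×0.14781 + 0.50151×0.98902×0.96619 = -0.167520 + 0.479234 = 0.311714.
Q̄ = (S₀/π) × [bracket] = (589/π) × 0.311714 = 58.442 W/m².
Ratio Q̄_A / Q̄_B = 175.50 / 58.442 = 3.003.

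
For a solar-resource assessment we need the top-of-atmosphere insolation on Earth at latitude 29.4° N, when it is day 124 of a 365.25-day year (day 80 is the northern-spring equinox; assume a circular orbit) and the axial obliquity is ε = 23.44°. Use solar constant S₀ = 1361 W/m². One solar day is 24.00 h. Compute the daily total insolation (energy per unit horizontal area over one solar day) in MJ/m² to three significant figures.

Solar longitude: λ_s = 360° × (124 − 80)/365.25 = 43.368°.
sin δ = sin 23.44° × sin 43.368° = 0.27315, so δ = +15.852°.
cos H₀ = −tan(+29.4°) tan(+15.852°) = -0.1600, H₀ = 1.7315 rad.
Bracket: H₀ sin φ sin δ + cos φ cos δ sin H₀ = 1.7315×0.49090×0.27315 + 0.87121×0.96197×0.98712 = 0.232176 + 0.827283 = 1.059459.
Q̄ = (S₀/π) × [bracket] = (1361/π) × 1.059459 = 458.98 W/m².
Daily total = Q̄ × 24.00 h × 3600 s/h = 458.98 × 24.00 × 3600 / 10⁶ = 39.66 MJ/m².

39.7 MJ/m²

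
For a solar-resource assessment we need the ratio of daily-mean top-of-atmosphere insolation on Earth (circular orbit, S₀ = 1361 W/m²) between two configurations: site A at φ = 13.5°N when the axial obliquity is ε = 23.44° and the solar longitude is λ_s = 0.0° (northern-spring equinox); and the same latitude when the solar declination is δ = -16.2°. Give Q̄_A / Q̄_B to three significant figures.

— Configuration A (φ=+13.5°):
Solar declination: sin δ = sin ε · sin λ_s = sin 23.44° × sin 0.0° = 0.00000, so δ = +0.000°.
cos H₀ = −tan(+13.5°) tan(+0.000°) = -0.0000, H₀ = 1.5708 rad.
Bracket: H₀ sin φ sin δ + cos φ cos δ sin H₀ = 1.5708×0.23345×0.00000 + 0.97237×1.00000×1.00000 = 0.000000 + 0.972370 = 0.972370.
Q̄ = (S₀/π) × [bracket] = (1361/π) × 0.972370 = 421.25 W/m².
— Configuration B (φ=+13.5°):
cos H₀ = −tan(+13.5°) tan(-16.200°) = 0.0697, H₀ = 1.5010 rad.
Bracket: H₀ sin φ sin δ + cos φ cos δ sin H₀ = 1.5010×0.23345×-0.27899 + 0.97237×0.96029×0.99756 = -0.097760 + 0.931479 = 0.833719.
Q̄ = (S₀/π) × [bracket] = (1361/π) × 0.833719 = 361.18 W/m².
Ratio Q̄_A / Q̄_B = 421.25 / 361.18 = 1.166.

Q̄_A / Q̄_B ≈ 1.17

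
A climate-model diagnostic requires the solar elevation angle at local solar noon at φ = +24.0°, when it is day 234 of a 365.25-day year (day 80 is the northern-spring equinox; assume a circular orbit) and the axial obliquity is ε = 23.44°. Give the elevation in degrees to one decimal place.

Solar longitude: λ_s = 360° × (234 − 80)/365.25 = 151.786°.
sin δ = sin 23.44° × sin 151.786° = 0.18806, so δ = +10.839°.
At local noon the hour angle is zero, so the zenith angle equals |φ − δ| = |+24.0° − (+10.839°)| = 13.161°.
Elevation = 90° − 13.161° = 76.8°.

76.8°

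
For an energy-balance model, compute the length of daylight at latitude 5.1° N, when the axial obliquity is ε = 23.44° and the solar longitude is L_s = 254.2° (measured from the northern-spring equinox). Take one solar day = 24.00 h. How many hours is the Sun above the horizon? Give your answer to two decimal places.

Solar declination: sin δ = sin ε · sin L_s = sin 23.44° × sin 254.2° = -0.38276, so δ = -22.505°.
cos h₀ = −tan ϕ · tan δ = −tan(+5.1°) × tan(-22.505°) = 0.0370, so h₀ = 1.5338 rad = 87.88°.
Daylight = 2h₀/(2π) × 24.00 h = (1.5338/π) × 24.00 = 11.72 h.

11.72 h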